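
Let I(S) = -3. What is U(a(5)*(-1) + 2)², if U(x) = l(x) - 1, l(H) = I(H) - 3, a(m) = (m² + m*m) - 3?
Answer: 49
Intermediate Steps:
a(m) = -3 + 2*m² (a(m) = (m² + m²) - 3 = 2*m² - 3 = -3 + 2*m²)
l(H) = -6 (l(H) = -3 - 3 = -6)
U(x) = -7 (U(x) = -6 - 1 = -7)
U(a(5)*(-1) + 2)² = (-7)² = 49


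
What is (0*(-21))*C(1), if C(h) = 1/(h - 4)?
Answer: 0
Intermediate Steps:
C(h) = 1/(-4 + h)
(0*(-21))*C(1) = (0*(-21))/(-4 + 1) = 0/(-3) = 0*(-⅓) = 0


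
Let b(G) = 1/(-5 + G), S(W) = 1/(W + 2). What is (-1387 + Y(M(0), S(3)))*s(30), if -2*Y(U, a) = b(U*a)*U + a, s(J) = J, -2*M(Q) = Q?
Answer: -41613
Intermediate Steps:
M(Q) = -Q/2
S(W) = 1/(2 + W)
Y(U, a) = -a/2 - U/(2*(-5 + U*a)) (Y(U, a) = -(U/(-5 + U*a) + a)/2 = -(a + U/(-5 + U*a))/2 = -a/2 - U/(2*(-5 + U*a)))
(-1387 + Y(M(0), S(3)))*s(30) = (-1387 + (-(-1)*0/2 - (-5 + (-½*0)/(2 + 3))/(2 + 3))/(2*(-5 + (-½*0)/(2 + 3))))*30 = (-1387 + (-1*0 - 1*(-5 + 0/5)/5)/(2*(-5 + 0/5)))*30 = (-1387 + (0 - 1*⅕*(-5 + 0*(⅕)))/(2*(-5 + 0*(⅕))))*30 = (-1387 + (0 - 1*⅕*(-5 + 0))/(2*(-5 + 0)))*30 = (-1387 + (½)*(0 - 1*⅕*(-5))/(-5))*30 = (-1387 + (½)*(-⅕)*(0 + 1))*30 = (-1387 + (½)*(-⅕)*1)*30 = (-1387 - ⅒)*30 = -13871/10*30 = -41613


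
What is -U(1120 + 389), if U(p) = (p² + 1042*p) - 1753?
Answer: -3847706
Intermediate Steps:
U(p) = -1753 + p² + 1042*p
-U(1120 + 389) = -(-1753 + (1120 + 389)² + 1042*(1120 + 389)) = -(-1753 + 1509² + 1042*1509) = -(-1753 + 2277081 + 1572378) = -1*3847706 = -3847706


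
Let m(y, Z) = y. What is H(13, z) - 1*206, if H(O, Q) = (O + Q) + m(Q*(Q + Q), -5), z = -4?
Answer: -165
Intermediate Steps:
H(O, Q) = O + Q + 2*Q**2 (H(O, Q) = (O + Q) + Q*(Q + Q) = (O + Q) + Q*(2*Q) = (O + Q) + 2*Q**2 = O + Q + 2*Q**2)
H(13, z) - 1*206 = (13 - 4 + 2*(-4)**2) - 1*206 = (13 - 4 + 2*16) - 206 = (13 - 4 + 32) - 206 = 41 - 206 = -165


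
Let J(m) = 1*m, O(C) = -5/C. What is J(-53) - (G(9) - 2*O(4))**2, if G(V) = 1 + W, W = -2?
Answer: -221/4 ≈ -55.250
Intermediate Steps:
G(V) = -1 (G(V) = 1 - 2 = -1)
J(m) = m
J(-53) - (G(9) - 2*O(4))**2 = -53 - (-1 - (-10)/4)**2 = -53 - (-1 - 2*(-5/4))**2 = -53 - (-1 + 5/2)**2 = -53 - (3/2)**2 = -53 - 1*9/4 = -53 - 9/4 = -221/4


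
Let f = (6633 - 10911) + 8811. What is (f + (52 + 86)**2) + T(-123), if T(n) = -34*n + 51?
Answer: 27810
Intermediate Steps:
T(n) = 51 - 34*n
f = 4533 (f = -4278 + 8811 = 4533)
(f + (52 + 86)**2) + T(-123) = (4533 + (52 + 86)**2) + (51 - 34*(-123)) = (4533 + 138**2) + (51 + 4182) = (4533 + 19044) + 4233 = 23577 + 4233 = 27810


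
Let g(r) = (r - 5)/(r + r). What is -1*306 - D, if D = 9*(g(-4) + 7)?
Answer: -3033/8 ≈ -379.13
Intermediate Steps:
g(r) = (-5 + r)/(2*r) (g(r) = (-5 + r)/((2*r)) = (-5 + r)*(1/(2*r)) = (-5 + r)/(2*r))
D = 585/8 (D = 9*((½)*(-5 - 4)/(-4) + 7) = 9*((½)*(-¼)*(-9) + 7) = 9*(9/8 + 7) = 9*(65/8) = 585/8 ≈ 73.125)
-1*306 - D = -1*306 - 1*585/8 = -306 - 585/8 = -3033/8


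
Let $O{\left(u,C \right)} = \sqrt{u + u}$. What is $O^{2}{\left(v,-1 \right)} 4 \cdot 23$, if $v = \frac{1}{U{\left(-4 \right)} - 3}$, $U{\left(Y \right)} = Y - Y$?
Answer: $- \frac{184}{3} \approx -61.333$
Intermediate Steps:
$U{\left(Y \right)} = 0$
$v = - \frac{1}{3}$ ($v = \frac{1}{0 - 3} = \frac{1}{-3} = - \frac{1}{3} \approx -0.33333$)
$O{\left(u,C \right)} = \sqrt{2} \sqrt{u}$ ($O{\left(u,C \right)} = \sqrt{2 u} = \sqrt{2} \sqrt{u}$)
$O^{2}{\left(v,-1 \right)} 4 \cdot 23 = \left(\sqrt{2} \sqrt{- \frac{1}{3}}\right)^{2} \cdot 4 \cdot 23 = \left(\sqrt{2} \frac{i \sqrt{3}}{3}\right)^{2} \cdot 4 \cdot 23 = \left(\frac{i \sqrt{6}}{3}\right)^{2} \cdot 4 \cdot 23 = \left(- \frac{2}{3}\right) 4 \cdot 23 = \left(- \frac{8}{3}\right) 23 = - \frac{184}{3}$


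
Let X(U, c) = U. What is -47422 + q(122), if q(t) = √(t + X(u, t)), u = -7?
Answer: -47422 + √115 ≈ -47411.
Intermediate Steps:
q(t) = √(-7 + t) (q(t) = √(t - 7) = √(-7 + t))
-47422 + q(122) = -47422 + √(-7 + 122) = -47422 + √115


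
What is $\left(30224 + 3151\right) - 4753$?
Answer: $28622$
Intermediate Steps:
$\left(30224 + 3151\right) - 4753 = 33375 + \left(4960 - 9713\right) = 33375 - 4753 = 28622$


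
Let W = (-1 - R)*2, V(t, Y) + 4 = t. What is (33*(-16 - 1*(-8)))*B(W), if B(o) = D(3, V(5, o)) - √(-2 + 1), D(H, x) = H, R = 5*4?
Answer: -792 + 264*I ≈ -792.0 + 264.0*I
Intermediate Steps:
V(t, Y) = -4 + t
R = 20
W = -42 (W = (-1 - 1*20)*2 = (-1 - 20)*2 = -21*2 = -42)
B(o) = 3 - I (B(o) = 3 - √(-2 + 1) = 3 - √(-1) = 3 - I)
(33*(-16 - 1*(-8)))*B(W) = (33*(-16 - 1*(-8)))*(3 - I) = (33*(-16 + 8))*(3 - I) = (33*(-8))*(3 - I) = -264*(3 - I) = -792 + 264*I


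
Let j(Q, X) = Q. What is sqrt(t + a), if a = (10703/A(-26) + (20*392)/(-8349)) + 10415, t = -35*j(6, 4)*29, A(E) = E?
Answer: sqrt(1523611662222)/19734 ≈ 62.549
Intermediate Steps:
t = -6090 (t = -35*6*29 = -210*29 = -6090)
a = 2171262523/217074 (a = (10703/(-26) + (20*392)/(-8349)) + 10415 = (10703*(-1/26) + 7840*(-1/8349)) + 10415 = (-10703/26 - 7840/8349) + 10415 = -89563187/217074 + 10415 = 2171262523/217074 ≈ 10002.)
sqrt(t + a) = sqrt(-6090 + 2171262523/217074) = sqrt(849281863/217074) = sqrt(1523611662222)/19734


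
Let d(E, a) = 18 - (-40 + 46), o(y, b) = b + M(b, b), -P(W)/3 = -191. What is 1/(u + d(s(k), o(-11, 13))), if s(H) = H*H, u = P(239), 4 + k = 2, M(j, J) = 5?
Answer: 1/585 ≈ 0.0017094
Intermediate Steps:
k = -2 (k = -4 + 2 = -2)
P(W) = 573 (P(W) = -3*(-191) = 573)
u = 573
s(H) = H²
o(y, b) = 5 + b (o(y, b) = b + 5 = 5 + b)
d(E, a) = 12 (d(E, a) = 18 - 1*6 = 18 - 6 = 12)
1/(u + d(s(k), o(-11, 13))) = 1/(573 + 12) = 1/585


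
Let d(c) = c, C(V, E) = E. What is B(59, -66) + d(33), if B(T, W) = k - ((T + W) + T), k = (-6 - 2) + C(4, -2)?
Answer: -29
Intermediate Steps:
k = -10 (k = (-6 - 2) - 2 = -8 - 2 = -10)
B(T, W) = -10 - W - 2*T (B(T, W) = -10 - ((T + W) + T) = -10 - (W + 2*T) = -10 + (-W - 2*T) = -10 - W - 2*T)
B(59, -66) + d(33) = (-10 - 1*(-66) - 2*59) + 33 = (-10 + 66 - 118) + 33 = -62 + 33 = -29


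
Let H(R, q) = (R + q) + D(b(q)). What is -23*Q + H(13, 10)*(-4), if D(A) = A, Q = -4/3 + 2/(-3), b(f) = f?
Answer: -86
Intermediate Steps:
Q = -2 (Q = -4*1/3 + 2*(-1/3) = -4/3 - 2/3 = -2)
H(R, q) = R + 2*q (H(R, q) = (R + q) + q = R + 2*q)
-23*Q + H(13, 10)*(-4) = -23*(-2) + (13 + 2*10)*(-4) = 46 + (13 + 20)*(-4) = 46 + 33*(-4) = 46 - 132 = -86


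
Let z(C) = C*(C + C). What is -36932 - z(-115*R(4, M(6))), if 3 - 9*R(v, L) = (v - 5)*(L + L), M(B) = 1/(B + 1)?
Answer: -160575158/3969 ≈ -40457.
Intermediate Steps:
M(B) = 1/(1 + B)
R(v, L) = ⅓ - 2*L*(-5 + v)/9 (R(v, L) = ⅓ - (v - 5)*(L + L)/9 = ⅓ - (-5 + v)*2*L/9 = ⅓ - 2*L*(-5 + v)/9)
z(C) = 2*C² (z(C) = C*(2*C) = 2*C²)
-36932 - z(-115*R(4, M(6))) = -36932 - 2*(-115*(⅓ + 10/(9*(1 + 6)) - 2/9*4/(1 + 6)))² = -36932 - 2*(-115*(⅓ + (10/9)/7 - 2/9*4/7))² = -36932 - 2*(-115*(⅓ + (10/9)*(⅐) - 2/9*⅐*4))² = -36932 - 2*(-115*(⅓ + 10/63 - 8/63))² = -36932 - 2*(-115*23/63)² = -36932 - 2*(-2645/63)² = -36932 - 2*6996025/3969 = -36932 - 1*13992050/3969 = -36932 - 13992050/3969 = -160575158/3969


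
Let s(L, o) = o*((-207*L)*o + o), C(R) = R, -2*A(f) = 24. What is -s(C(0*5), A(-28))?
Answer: -144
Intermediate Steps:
A(f) = -12 (A(f) = -½*24 = -12)
s(L, o) = o*(o - 207*L*o) (s(L, o) = o*(-207*L*o + o) = o*(o - 207*L*o))
-s(C(0*5), A(-28)) = -(-12)²*(1 - 0*5) = -144*(1 - 207*0) = -144*(1 + 0) = -144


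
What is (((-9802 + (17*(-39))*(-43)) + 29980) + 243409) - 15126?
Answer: 276970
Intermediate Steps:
(((-9802 + (17*(-39))*(-43)) + 29980) + 243409) - 15126 = (((-9802 - 663*(-43)) + 29980) + 243409) - 15126 = (((-9802 + 28509) + 29980) + 243409) - 15126 = ((18707 + 29980) + 243409) - 15126 = (48687 + 243409) - 15126 = 292096 - 15126 = 276970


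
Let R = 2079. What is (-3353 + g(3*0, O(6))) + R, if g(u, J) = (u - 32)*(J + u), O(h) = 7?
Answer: -1498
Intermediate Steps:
g(u, J) = (-32 + u)*(J + u)
(-3353 + g(3*0, O(6))) + R = (-3353 + ((3*0)² - 32*7 - 96*0 + 7*(3*0))) + 2079 = (-3353 + (0² - 224 - 32*0 + 7*0)) + 2079 = (-3353 + (0 - 224 + 0 + 0)) + 2079 = (-3353 - 224) + 2079 = -3577 + 2079 = -1498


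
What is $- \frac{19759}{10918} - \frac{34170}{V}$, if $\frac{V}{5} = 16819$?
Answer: $- \frac{406940233}{183629842} \approx -2.2161$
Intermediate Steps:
$V = 84095$ ($V = 5 \cdot 16819 = 84095$)
$- \frac{19759}{10918} - \frac{34170}{V} = - \frac{19759}{10918} - \frac{34170}{84095} = \left(-19759\right) \frac{1}{10918} - \frac{6834}{16819} = - \frac{19759}{10918} - \frac{6834}{16819} = - \frac{406940233}{183629842}$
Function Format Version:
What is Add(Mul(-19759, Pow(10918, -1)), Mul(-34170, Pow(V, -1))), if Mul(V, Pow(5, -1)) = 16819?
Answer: Rational(-406940233, 183629842) ≈ -2.2161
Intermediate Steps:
V = 84095 (V = Mul(5, 16819) = 84095)
Add(Mul(-19759, Pow(10918, -1)), Mul(-34170, Pow(V, -1))) = Add(Mul(-19759, Pow(10918, -1)), Mul(-34170, Pow(84095, -1))) = Add(Mul(-19759, Rational(1, 10918)), Mul(-34170, Rational(1, 84095))) = Add(Rational(-19759, 10918), Rational(-6834, 16819)) = Rational(-406940233, 183629842)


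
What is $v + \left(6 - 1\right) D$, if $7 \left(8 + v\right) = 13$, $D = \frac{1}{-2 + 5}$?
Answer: $- \frac{94}{21} \approx -4.4762$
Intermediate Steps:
$D = \frac{1}{3} \approx 0.33333$
$v = - \frac{43}{7}$ ($v = -8 + \frac{1}{7} \cdot 13 = -8 + \frac{13}{7} = - \frac{43}{7} \approx -6.1429$)
$v + \left(6 - 1\right) D = - \frac{43}{7} + \left(6 - 1\right) \frac{1}{3} = - \frac{43}{7} + 5 \cdot \frac{1}{3} = - \frac{43}{7} + \frac{5}{3} = - \frac{94}{21}$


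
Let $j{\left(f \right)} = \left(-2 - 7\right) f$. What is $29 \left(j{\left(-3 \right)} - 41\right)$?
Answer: $-406$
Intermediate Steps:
$j{\left(f \right)} = - 9 f$ ($j{\left(f \right)} = \left(-2 - 7\right) f = - 9 f$)
$29 \left(j{\left(-3 \right)} - 41\right) = 29 \left(\left(-9\right) \left(-3\right) - 41\right) = 29 \left(27 - 41\right) = 29 \left(-14\right) = -406$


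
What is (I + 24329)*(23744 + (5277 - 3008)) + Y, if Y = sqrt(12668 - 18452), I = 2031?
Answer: 685702680 + 2*I*sqrt(1446) ≈ 6.857e+8 + 76.053*I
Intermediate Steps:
Y = 2*I*sqrt(1446) (Y = sqrt(-5784) = 2*I*sqrt(1446) ≈ 76.053*I)
(I + 24329)*(23744 + (5277 - 3008)) + Y = (2031 + 24329)*(23744 + (5277 - 3008)) + 2*I*sqrt(1446) = 26360*(23744 + 2269) + 2*I*sqrt(1446) = 26360*26013 + 2*I*sqrt(1446) = 685702680 + 2*I*sqrt(1446)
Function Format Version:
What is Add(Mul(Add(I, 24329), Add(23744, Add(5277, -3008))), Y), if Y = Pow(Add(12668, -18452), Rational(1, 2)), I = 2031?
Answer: Add(685702680, Mul(2, I, Pow(1446, Rational(1, 2)))) ≈ Add(6.8570e+8, Mul(76.053, I))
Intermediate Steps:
Y = Mul(2, I, Pow(1446, Rational(1, 2))) (Y = Pow(-5784, Rational(1, 2)) = Mul(2, I, Pow(1446, Rational(1, 2))) ≈ Mul(76.053, I))
Add(Mul(Add(I, 24329), Add(23744, Add(5277, -3008))), Y) = Add(Mul(Add(2031, 24329), Add(23744, Add(5277, -3008))), Mul(2, I, Pow(1446, Rational(1, 2)))) = Add(Mul(26360, Add(23744, 2269)), Mul(2, I, Pow(1446, Rational(1, 2)))) = Add(Mul(26360, 26013), Mul(2, I, Pow(1446, Rational(1, 2)))) = Add(685702680, Mul(2, I, Pow(1446, Rational(1, 2))))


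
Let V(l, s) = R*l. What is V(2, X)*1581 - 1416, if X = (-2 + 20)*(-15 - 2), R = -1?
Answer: -4578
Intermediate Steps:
X = -306 (X = 18*(-17) = -306)
V(l, s) = -l
V(2, X)*1581 - 1416 = -1*2*1581 - 1416 = -2*1581 - 1416 = -3162 - 1416 = -4578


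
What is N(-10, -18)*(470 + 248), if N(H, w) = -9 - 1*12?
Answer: -15078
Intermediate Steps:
N(H, w) = -21 (N(H, w) = -9 - 12 = -21)
N(-10, -18)*(470 + 248) = -21*(470 + 248) = -21*718 = -15078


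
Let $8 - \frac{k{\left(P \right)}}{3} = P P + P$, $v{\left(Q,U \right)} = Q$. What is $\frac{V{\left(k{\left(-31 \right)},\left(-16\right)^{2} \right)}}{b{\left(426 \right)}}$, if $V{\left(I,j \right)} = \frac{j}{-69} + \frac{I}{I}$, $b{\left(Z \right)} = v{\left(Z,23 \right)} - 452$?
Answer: $\frac{187}{1794} \approx 0.10424$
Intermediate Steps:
$k{\left(P \right)} = 24 - 3 P - 3 P^{2}$ ($k{\left(P \right)} = 24 - 3 \left(P P + P\right) = 24 - 3 \left(P^{2} + P\right) = 24 - 3 \left(P + P^{2}\right) = 24 - \left(3 P + 3 P^{2}\right) = 24 - 3 P - 3 P^{2}$)
$b{\left(Z \right)} = -452 + Z$ ($b{\left(Z \right)} = Z - 452 = -452 + Z$)
$V{\left(I,j \right)} = 1 - \frac{j}{69}$ ($V{\left(I,j \right)} = j \left(- \frac{1}{69}\right) + 1 = - \frac{j}{69} + 1 = 1 - \frac{j}{69}$)
$\frac{V{\left(k{\left(-31 \right)},\left(-16\right)^{2} \right)}}{b{\left(426 \right)}} = \frac{1 - \frac{\left(-16\right)^{2}}{69}}{-452 + 426} = \frac{1 - \frac{256}{69}}{-26} = \left(1 - \frac{256}{69}\right) \left(- \frac{1}{26}\right) = \left(- \frac{187}{69}\right) \left(- \frac{1}{26}\right) = \frac{187}{1794}$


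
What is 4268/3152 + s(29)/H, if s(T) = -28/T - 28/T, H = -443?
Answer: 13751877/10123436 ≈ 1.3584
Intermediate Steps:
s(T) = -56/T
4268/3152 + s(29)/H = 4268/3152 - 56/29/(-443) = 4268*(1/3152) - 56*1/29*(-1/443) = 1067/788 - 56/29*(-1/443) = 1067/788 + 56/12847 = 13751877/10123436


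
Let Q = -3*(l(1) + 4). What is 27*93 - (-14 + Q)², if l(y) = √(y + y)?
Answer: 1817 - 156*√2 ≈ 1596.4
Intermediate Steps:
l(y) = √2*√y (l(y) = √(2*y) = √2*√y)
Q = -12 - 3*√2 (Q = -3*(√2*√1 + 4) = -3*(√2*1 + 4) = -3*(√2 + 4) = -3*(4 + √2) = -12 - 3*√2 ≈ -16.243)
27*93 - (-14 + Q)² = 27*93 - (-14 + (-12 - 3*√2))² = 2511 - (-26 - 3*√2)²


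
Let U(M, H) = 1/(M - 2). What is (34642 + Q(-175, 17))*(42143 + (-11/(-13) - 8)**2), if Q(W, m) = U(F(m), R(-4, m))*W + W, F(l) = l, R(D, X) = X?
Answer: 737083926656/507 ≈ 1.4538e+9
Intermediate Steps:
U(M, H) = 1/(-2 + M)
Q(W, m) = W + W/(-2 + m) (Q(W, m) = W/(-2 + m) + W = W + W/(-2 + m))
(34642 + Q(-175, 17))*(42143 + (-11/(-13) - 8)**2) = (34642 - 175*(-1 + 17)/(-2 + 17))*(42143 + (-11/(-13) - 8)**2) = (34642 - 175*16/15)*(42143 + (-11*(-1/13) - 8)**2) = (34642 - 175*1/15*16)*(42143 + (11/13 - 8)**2) = (34642 - 560/3)*(42143 + (-93/13)**2) = 103366*(42143 + 8649/169)/3 = (103366/3)*(7130816/169) = 737083926656/507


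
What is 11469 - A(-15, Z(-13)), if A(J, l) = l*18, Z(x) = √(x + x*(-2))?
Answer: 11469 - 18*√13 ≈ 11404.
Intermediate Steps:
Z(x) = √(-x) (Z(x) = √(x - 2*x) = √(-x))
A(J, l) = 18*l
11469 - A(-15, Z(-13)) = 11469 - 18*√(-1*(-13)) = 11469 - 18*√13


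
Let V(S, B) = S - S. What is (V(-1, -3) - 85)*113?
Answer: -9605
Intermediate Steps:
V(S, B) = 0
(V(-1, -3) - 85)*113 = (0 - 85)*113 = -85*113 = -9605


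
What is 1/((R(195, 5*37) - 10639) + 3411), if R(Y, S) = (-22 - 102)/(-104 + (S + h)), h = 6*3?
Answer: -99/715696 ≈ -0.00013833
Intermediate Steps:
h = 18
R(Y, S) = -124/(-86 + S) (R(Y, S) = (-22 - 102)/(-104 + (S + 18)) = -124/(-104 + (18 + S)) = -124/(-86 + S))
1/((R(195, 5*37) - 10639) + 3411) = 1/((-124/(-86 + 5*37) - 10639) + 3411) = 1/((-124/(-86 + 185) - 10639) + 3411) = 1/((-124/99 - 10639) + 3411) = 1/(-1053385/99 + 3411) = 1/(-715696/99) = -99/715696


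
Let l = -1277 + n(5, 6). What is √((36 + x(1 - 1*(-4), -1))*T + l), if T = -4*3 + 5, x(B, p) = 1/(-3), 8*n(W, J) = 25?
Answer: I*√219390/12 ≈ 39.033*I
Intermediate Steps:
n(W, J) = 25/8 (n(W, J) = (⅛)*25 = 25/8)
x(B, p) = -⅓
T = -7 (T = -12 + 5 = -7)
l = -10191/8 (l = -1277 + 25/8 = -10191/8 ≈ -1273.9)
√((36 + x(1 - 1*(-4), -1))*T + l) = √((36 - ⅓)*(-7) - 10191/8) = √((107/3)*(-7) - 10191/8) = √(-749/3 - 10191/8) = √(-36565/24) = I*√219390/12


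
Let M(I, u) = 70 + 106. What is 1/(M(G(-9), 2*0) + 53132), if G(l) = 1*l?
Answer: 1/53308 ≈ 1.8759e-5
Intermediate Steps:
G(l) = l
M(I, u) = 176
1/(M(G(-9), 2*0) + 53132) = 1/(176 + 53132) = 1/53308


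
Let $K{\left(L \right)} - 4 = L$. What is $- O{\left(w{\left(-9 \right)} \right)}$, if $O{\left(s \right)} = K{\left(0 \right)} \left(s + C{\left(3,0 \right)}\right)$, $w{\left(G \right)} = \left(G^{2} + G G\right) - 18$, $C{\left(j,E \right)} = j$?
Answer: $-588$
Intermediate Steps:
$K{\left(L \right)} = 4 + L$
$w{\left(G \right)} = -18 + 2 G^{2}$ ($w{\left(G \right)} = \left(G^{2} + G^{2}\right) - 18 = 2 G^{2} - 18 = -18 + 2 G^{2}$)
$O{\left(s \right)} = 12 + 4 s$ ($O{\left(s \right)} = \left(4 + 0\right) \left(s + 3\right) = 4 \left(3 + s\right) = 12 + 4 s$)
$- O{\left(w{\left(-9 \right)} \right)} = - (12 + 4 \left(-18 + 2 \left(-9\right)^{2}\right)) = - (12 + 4 \left(-18 + 2 \cdot 81\right)) = - (12 + 4 \left(-18 + 162\right)) = - (12 + 4 \cdot 144) = - (12 + 576) = \left(-1\right) 588 = -588$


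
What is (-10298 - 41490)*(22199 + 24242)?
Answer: -2405086508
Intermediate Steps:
(-10298 - 41490)*(22199 + 24242) = -51788*46441 = -2405086508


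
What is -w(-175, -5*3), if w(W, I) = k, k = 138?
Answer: -138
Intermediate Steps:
w(W, I) = 138
-w(-175, -5*3) = -1*138 = -138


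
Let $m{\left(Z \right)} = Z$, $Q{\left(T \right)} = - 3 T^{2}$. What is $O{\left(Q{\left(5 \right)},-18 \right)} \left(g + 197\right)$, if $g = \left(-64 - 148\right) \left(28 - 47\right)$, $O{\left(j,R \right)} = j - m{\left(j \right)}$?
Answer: $0$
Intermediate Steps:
$O{\left(j,R \right)} = 0$ ($O{\left(j,R \right)} = j - j = 0$)
$g = 4028$ ($g = \left(-212\right) \left(-19\right) = 4028$)
$O{\left(Q{\left(5 \right)},-18 \right)} \left(g + 197\right) = 0 \left(4028 + 197\right) = 0 \cdot 4225 = 0$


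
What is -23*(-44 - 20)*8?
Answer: 11776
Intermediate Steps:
-23*(-44 - 20)*8 = -(-1472)*8 = -23*(-512) = 11776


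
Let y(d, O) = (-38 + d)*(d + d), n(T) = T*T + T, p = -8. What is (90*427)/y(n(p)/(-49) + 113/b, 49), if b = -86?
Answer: 464239524/2401403 ≈ 193.32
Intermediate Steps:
n(T) = T + T² (n(T) = T² + T = T + T²)
y(d, O) = 2*d*(-38 + d) (y(d, O) = (-38 + d)*(2*d) = 2*d*(-38 + d))
(90*427)/y(n(p)/(-49) + 113/b, 49) = (90*427)/((2*(-8*(1 - 8)/(-49) + 113/(-86))*(-38 + (-8*(1 - 8)/(-49) + 113/(-86))))) = 38430/((2*(-8*(-7)*(-1/49) + 113*(-1/86))*(-38 + (-8*(-7)*(-1/49) + 113*(-1/86))))) = 38430/((2*(56*(-1/49) - 113/86)*(-38 + (56*(-1/49) - 113/86)))) = 38430/((2*(-8/7 - 113/86)*(-38 + (-8/7 - 113/86)))) = 38430/((2*(-1479/602)*(-38 - 1479/602))) = 38430/((2*(-1479/602)*(-24355/602))) = 38430/(36021045/181202) = 38430*(181202/36021045) = 464239524/2401403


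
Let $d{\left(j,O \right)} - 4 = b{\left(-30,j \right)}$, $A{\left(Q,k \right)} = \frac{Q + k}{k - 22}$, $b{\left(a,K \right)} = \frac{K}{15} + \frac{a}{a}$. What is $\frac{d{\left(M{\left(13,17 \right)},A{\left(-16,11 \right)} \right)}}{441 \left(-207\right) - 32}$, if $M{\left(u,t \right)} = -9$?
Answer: $- \frac{22}{456595} \approx -4.8183 \cdot 10^{-5}$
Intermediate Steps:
$b{\left(a,K \right)} = 1 + \frac{K}{15}$ ($b{\left(a,K \right)} = K \frac{1}{15} + 1 = \frac{K}{15} + 1 = 1 + \frac{K}{15}$)
$A{\left(Q,k \right)} = \frac{Q + k}{-22 + k}$
$d{\left(j,O \right)} = 5 + \frac{j}{15}$ ($d{\left(j,O \right)} = 4 + \left(1 + \frac{j}{15}\right) = 5 + \frac{j}{15}$)
$\frac{d{\left(M{\left(13,17 \right)},A{\left(-16,11 \right)} \right)}}{441 \left(-207\right) - 32} = \frac{5 + \frac{1}{15} \left(-9\right)}{441 \left(-207\right) - 32} = \frac{5 - \frac{3}{5}}{-91287 - 32} = \frac{22}{5 \left(-91319\right)} = \frac{22}{5} \left(- \frac{1}{91319}\right) = - \frac{22}{456595}$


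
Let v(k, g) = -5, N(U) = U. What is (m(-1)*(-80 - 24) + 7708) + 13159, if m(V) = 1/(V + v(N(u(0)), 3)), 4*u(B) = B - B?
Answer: 62653/3 ≈ 20884.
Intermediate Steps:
u(B) = 0 (u(B) = (B - B)/4 = (¼)*0 = 0)
m(V) = 1/(-5 + V) (m(V) = 1/(V - 5) = 1/(-5 + V))
(m(-1)*(-80 - 24) + 7708) + 13159 = ((-80 - 24)/(-5 - 1) + 7708) + 13159 = (-104/(-6) + 7708) + 13159 = (-⅙*(-104) + 7708) + 13159 = (52/3 + 7708) + 13159 = 23176/3 + 13159 = 62653/3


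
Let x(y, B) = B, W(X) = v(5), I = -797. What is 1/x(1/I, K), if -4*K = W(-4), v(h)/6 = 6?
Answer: -⅑ ≈ -0.11111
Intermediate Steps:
v(h) = 36 (v(h) = 6*6 = 36)
W(X) = 36
K = -9 (K = -¼*36 = -9)
1/x(1/I, K) = 1/(-9) = -⅑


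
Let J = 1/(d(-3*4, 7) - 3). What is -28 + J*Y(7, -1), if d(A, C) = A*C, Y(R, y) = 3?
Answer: -813/29 ≈ -28.034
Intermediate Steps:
J = -1/87 (J = 1/(-3*4*7 - 3) = 1/(-12*7 - 3) = 1/(-84 - 3) = 1/(-87) = -1/87 ≈ -0.011494)
-28 + J*Y(7, -1) = -28 - 1/87*3 = -28 - 1/29 = -813/29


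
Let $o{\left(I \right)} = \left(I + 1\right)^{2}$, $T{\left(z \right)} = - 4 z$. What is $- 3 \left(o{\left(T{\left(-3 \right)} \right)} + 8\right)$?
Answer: $-531$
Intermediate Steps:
$o{\left(I \right)} = \left(1 + I\right)^{2}$
$- 3 \left(o{\left(T{\left(-3 \right)} \right)} + 8\right) = - 3 \left(\left(1 - -12\right)^{2} + 8\right) = - 3 \left(\left(1 + 12\right)^{2} + 8\right) = - 3 \left(13^{2} + 8\right) = - 3 \left(169 + 8\right) = \left(-3\right) 177 = -531$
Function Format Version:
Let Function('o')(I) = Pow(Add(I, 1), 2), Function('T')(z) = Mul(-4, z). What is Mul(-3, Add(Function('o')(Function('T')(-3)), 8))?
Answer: -531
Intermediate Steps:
Function('o')(I) = Pow(Add(1, I), 2)
Mul(-3, Add(Function('o')(Function('T')(-3)), 8)) = Mul(-3, Add(Pow(Add(1, Mul(-4, -3)), 2), 8)) = Mul(-3, Add(Pow(Add(1, 12), 2), 8)) = Mul(-3, Add(Pow(13, 2), 8)) = Mul(-3, Add(169, 8)) = Mul(-3, 177) = -531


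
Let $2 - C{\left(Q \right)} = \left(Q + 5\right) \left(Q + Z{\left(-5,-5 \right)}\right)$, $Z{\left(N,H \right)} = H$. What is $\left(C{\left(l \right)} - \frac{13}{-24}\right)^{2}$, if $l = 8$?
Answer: $\frac{765625}{576} \approx 1329.2$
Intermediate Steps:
$C{\left(Q \right)} = 2 - \left(-5 + Q\right) \left(5 + Q\right)$ ($C{\left(Q \right)} = 2 - \left(Q + 5\right) \left(Q - 5\right) = 2 - \left(5 + Q\right) \left(-5 + Q\right) = 2 - \left(-5 + Q\right) \left(5 + Q\right)$)
$\left(C{\left(l \right)} - \frac{13}{-24}\right)^{2} = \left(\left(27 - 8^{2}\right) - \frac{13}{-24}\right)^{2} = \left(\left(27 - 64\right) - - \frac{13}{24}\right)^{2} = \left(\left(27 - 64\right) + \frac{13}{24}\right)^{2} = \left(-37 + \frac{13}{24}\right)^{2} = \left(- \frac{875}{24}\right)^{2} = \frac{765625}{576}$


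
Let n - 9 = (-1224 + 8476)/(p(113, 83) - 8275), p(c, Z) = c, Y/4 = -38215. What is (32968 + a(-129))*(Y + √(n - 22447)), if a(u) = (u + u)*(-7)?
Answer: -5315553640 + 139096*I*√476670711/583 ≈ -5.3156e+9 + 5.209e+6*I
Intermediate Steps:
Y = -152860 (Y = 4*(-38215) = -152860)
a(u) = -14*u (a(u) = (2*u)*(-7) = -14*u)
n = 4729/583 (n = 9 + (-1224 + 8476)/(113 - 8275) = 9 + 7252/(-8162) = 9 + 7252*(-1/8162) = 9 - 518/583 = 4729/583 ≈ 8.1115)
(32968 + a(-129))*(Y + √(n - 22447)) = (32968 - 14*(-129))*(-152860 + √(4729/583 - 22447)) = (32968 + 1806)*(-152860 + √(-13081872/583)) = 34774*(-152860 + 4*I*√476670711/583) = -5315553640 + 139096*I*√476670711/583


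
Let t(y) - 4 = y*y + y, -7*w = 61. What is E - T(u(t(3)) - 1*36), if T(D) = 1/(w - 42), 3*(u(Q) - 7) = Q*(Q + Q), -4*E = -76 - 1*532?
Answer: 53967/355 ≈ 152.02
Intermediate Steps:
w = -61/7 (w = -⅐*61 = -61/7 ≈ -8.7143)
t(y) = 4 + y + y² (t(y) = 4 + (y*y + y) = 4 + (y² + y) = 4 + (y + y²) = 4 + y + y²)
E = 152 (E = -(-76 - 1*532)/4 = -(-76 - 532)/4 = -¼*(-608) = 152)
u(Q) = 7 + 2*Q²/3 (u(Q) = 7 + (Q*(Q + Q))/3 = 7 + (Q*(2*Q))/3 = 7 + (2*Q²)/3 = 7 + 2*Q²/3)
T(D) = -7/355 (T(D) = 1/(-61/7 - 42) = 1/(-355/7) = -7/355)
E - T(u(t(3)) - 1*36) = 152 - 1*(-7/355) = 152 + 7/355 = 53967/355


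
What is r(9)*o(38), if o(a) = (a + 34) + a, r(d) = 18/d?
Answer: 220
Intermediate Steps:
o(a) = 34 + 2*a (o(a) = (34 + a) + a = 34 + 2*a)
r(9)*o(38) = (18/9)*(34 + 2*38) = (18*(⅑))*(34 + 76) = 2*110 = 220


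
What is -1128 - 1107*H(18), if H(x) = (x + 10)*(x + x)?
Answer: -1116984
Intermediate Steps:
H(x) = 2*x*(10 + x) (H(x) = (10 + x)*(2*x) = 2*x*(10 + x))
-1128 - 1107*H(18) = -1128 - 2214*18*(10 + 18) = -1128 - 2214*18*28 = -1128 - 1107*1008 = -1128 - 1115856 = -1116984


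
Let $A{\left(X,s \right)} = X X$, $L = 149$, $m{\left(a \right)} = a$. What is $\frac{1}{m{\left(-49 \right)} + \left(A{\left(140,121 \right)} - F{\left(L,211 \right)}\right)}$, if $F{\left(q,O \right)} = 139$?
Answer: $\frac{1}{19412} \approx 5.1515 \cdot 10^{-5}$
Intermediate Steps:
$A{\left(X,s \right)} = X^{2}$
$\frac{1}{m{\left(-49 \right)} + \left(A{\left(140,121 \right)} - F{\left(L,211 \right)}\right)} = \frac{1}{-49 + \left(140^{2} - 139\right)} = \frac{1}{-49 + \left(19600 - 139\right)} = \frac{1}{-49 + 19461} = \frac{1}{19412}$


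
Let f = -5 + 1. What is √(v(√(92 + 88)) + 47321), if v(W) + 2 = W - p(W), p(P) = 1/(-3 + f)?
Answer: √(2318638 + 294*√5)/7 ≈ 217.56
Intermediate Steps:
f = -4
p(P) = -⅐ (p(P) = 1/(-3 - 4) = 1/(-7) = -⅐)
v(W) = -13/7 + W (v(W) = -2 + (W - 1*(-⅐)) = -2 + (W + ⅐) = -2 + (⅐ + W) = -13/7 + W)
√(v(√(92 + 88)) + 47321) = √((-13/7 + √(92 + 88)) + 47321) = √((-13/7 + √180) + 47321) = √((-13/7 + 6*√5) + 47321) = √(331234/7 + 6*√5)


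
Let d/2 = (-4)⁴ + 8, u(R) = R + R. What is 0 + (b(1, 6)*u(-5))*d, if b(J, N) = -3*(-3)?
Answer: -47520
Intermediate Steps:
b(J, N) = 9
u(R) = 2*R
d = 528 (d = 2*((-4)⁴ + 8) = 2*(256 + 8) = 2*264 = 528)
0 + (b(1, 6)*u(-5))*d = 0 + (9*(2*(-5)))*528 = 0 + (9*(-10))*528 = 0 - 90*528 = 0 - 47520 = -47520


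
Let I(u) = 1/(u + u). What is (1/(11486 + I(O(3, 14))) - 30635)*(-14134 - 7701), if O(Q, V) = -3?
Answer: 838150774543/1253 ≈ 6.6892e+8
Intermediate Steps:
I(u) = 1/(2*u)
(1/(11486 + I(O(3, 14))) - 30635)*(-14134 - 7701) = (1/(11486 + (½)/(-3)) - 30635)*(-14134 - 7701) = (1/(11486 + (½)*(-⅓)) - 30635)*(-21835) = (1/(11486 - ⅙) - 30635)*(-21835) = (1/(68915/6) - 30635)*(-21835) = (6/68915 - 30635)*(-21835) = -2111211019/68915*(-21835) = 838150774543/1253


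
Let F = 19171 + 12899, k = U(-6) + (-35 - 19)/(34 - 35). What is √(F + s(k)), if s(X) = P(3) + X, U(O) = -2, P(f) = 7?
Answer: 19*√89 ≈ 179.25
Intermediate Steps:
k = 52 (k = -2 + (-35 - 19)/(34 - 35) = -2 - 54/(-1) = -2 - 54*(-1) = -2 + 54 = 52)
F = 32070
s(X) = 7 + X
√(F + s(k)) = √(32070 + (7 + 52)) = √(32070 + 59) = √32129 = 19*√89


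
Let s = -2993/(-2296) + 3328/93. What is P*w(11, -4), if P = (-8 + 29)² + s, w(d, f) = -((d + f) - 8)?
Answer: 2489885/5208 ≈ 478.09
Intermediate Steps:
s = 193157/5208 (s = -2993*(-1/2296) + 3328*(1/93) = 73/56 + 3328/93 = 193157/5208 ≈ 37.089)
w(d, f) = 8 - d - f (w(d, f) = -(-8 + d + f) = 8 - d - f)
P = 2489885/5208 (P = (-8 + 29)² + 193157/5208 = 21² + 193157/5208 = 441 + 193157/5208 = 2489885/5208 ≈ 478.09)
P*w(11, -4) = 2489885*(8 - 1*11 - 1*(-4))/5208 = 2489885*(8 - 11 + 4)/5208 = (2489885/5208)*1 = 2489885/5208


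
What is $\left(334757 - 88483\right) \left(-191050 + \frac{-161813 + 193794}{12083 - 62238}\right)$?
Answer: $- \frac{337119015926042}{7165} \approx -4.7051 \cdot 10^{10}$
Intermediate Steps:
$\left(334757 - 88483\right) \left(-191050 + \frac{-161813 + 193794}{12083 - 62238}\right) = 246274 \left(-191050 + \frac{31981}{-50155}\right) = 246274 \left(-191050 + 31981 \left(- \frac{1}{50155}\right)\right) = 246274 \left(-191050 - \frac{31981}{50155}\right) = 246274 \left(- \frac{9582144731}{50155}\right) = - \frac{337119015926042}{7165}$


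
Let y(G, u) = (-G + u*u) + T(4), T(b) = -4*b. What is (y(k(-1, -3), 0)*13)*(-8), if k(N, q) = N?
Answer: 1560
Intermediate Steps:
y(G, u) = -16 + u² - G (y(G, u) = (-G + u*u) - 4*4 = (-G + u²) - 16 = (u² - G) - 16 = -16 + u² - G)
(y(k(-1, -3), 0)*13)*(-8) = ((-16 + 0² - 1*(-1))*13)*(-8) = ((-16 + 0 + 1)*13)*(-8) = -15*13*(-8) = -195*(-8) = 1560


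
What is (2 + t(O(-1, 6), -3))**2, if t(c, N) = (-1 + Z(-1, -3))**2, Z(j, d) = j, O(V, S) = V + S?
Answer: 36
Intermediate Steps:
O(V, S) = S + V
t(c, N) = 4 (t(c, N) = (-1 - 1)**2 = (-2)**2 = 4)
(2 + t(O(-1, 6), -3))**2 = (2 + 4)**2 = 6**2 = 36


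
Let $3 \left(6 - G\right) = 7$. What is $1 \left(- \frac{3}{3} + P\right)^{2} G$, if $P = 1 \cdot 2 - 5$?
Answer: $\frac{176}{3} \approx 58.667$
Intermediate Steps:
$G = \frac{11}{3}$ ($G = 6 - \frac{7}{3} = \frac{11}{3} \approx 3.6667$)
$P = -3$ ($P = 2 - 5 = -3$)
$1 \left(- \frac{3}{3} + P\right)^{2} G = 1 \left(- \frac{3}{3} - 3\right)^{2} \cdot \frac{11}{3} = 1 \left(\left(-3\right) \frac{1}{3} - 3\right)^{2} \cdot \frac{11}{3} = 1 \left(-1 - 3\right)^{2} \cdot \frac{11}{3} = 1 \left(-4\right)^{2} \cdot \frac{11}{3} = 1 \cdot 16 \cdot \frac{11}{3} = 16 \cdot \frac{11}{3} = \frac{176}{3}$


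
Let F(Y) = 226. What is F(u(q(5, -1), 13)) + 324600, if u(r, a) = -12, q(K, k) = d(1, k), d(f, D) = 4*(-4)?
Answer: 324826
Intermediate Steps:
d(f, D) = -16
q(K, k) = -16
F(u(q(5, -1), 13)) + 324600 = 226 + 324600 = 324826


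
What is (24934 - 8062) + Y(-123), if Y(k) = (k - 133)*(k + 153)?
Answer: 9192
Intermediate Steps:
Y(k) = (-133 + k)*(153 + k)
(24934 - 8062) + Y(-123) = (24934 - 8062) + (-20349 + (-123)² + 20*(-123)) = 16872 + (-20349 + 15129 - 2460) = 16872 - 7680 = 9192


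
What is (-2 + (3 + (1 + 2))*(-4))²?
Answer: 676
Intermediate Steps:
(-2 + (3 + (1 + 2))*(-4))² = (-2 + (3 + 3)*(-4))² = (-2 + 6*(-4))² = (-2 - 24)² = (-26)² = 676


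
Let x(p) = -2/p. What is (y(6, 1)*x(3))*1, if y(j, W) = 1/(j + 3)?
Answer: -2/27 ≈ -0.074074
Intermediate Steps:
y(j, W) = 1/(3 + j)
(y(6, 1)*x(3))*1 = ((-2/3)/(3 + 6))*1 = ((-2*⅓)/9)*1 = ((⅑)*(-⅔))*1 = -2/27*1 = -2/27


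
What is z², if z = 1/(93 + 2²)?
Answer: 1/9409 ≈ 0.00010628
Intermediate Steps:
z = 1/97 (z = 1/(93 + 4) = 1/97 ≈ 0.010309)
z² = (1/97)² = 1/9409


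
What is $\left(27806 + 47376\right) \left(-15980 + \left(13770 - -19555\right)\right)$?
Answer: $1304031790$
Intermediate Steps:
$\left(27806 + 47376\right) \left(-15980 + \left(13770 - -19555\right)\right) = 75182 \left(-15980 + \left(13770 + 19555\right)\right) = 75182 \left(-15980 + 33325\right) = 75182 \cdot 17345 = 1304031790$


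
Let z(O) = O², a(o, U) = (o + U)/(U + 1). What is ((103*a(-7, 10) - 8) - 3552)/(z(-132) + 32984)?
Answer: -38851/554488 ≈ -0.070066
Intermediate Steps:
a(o, U) = (U + o)/(1 + U)
((103*a(-7, 10) - 8) - 3552)/(z(-132) + 32984) = ((103*((10 - 7)/(1 + 10)) - 8) - 3552)/((-132)² + 32984) = ((103*(3/11) - 8) - 3552)/(17424 + 32984) = ((103*((1/11)*3) - 8) - 3552)/50408 = ((103*(3/11) - 8) - 3552)*(1/50408) = ((309/11 - 8) - 3552)*(1/50408) = (221/11 - 3552)*(1/50408) = -38851/11*1/50408 = -38851/554488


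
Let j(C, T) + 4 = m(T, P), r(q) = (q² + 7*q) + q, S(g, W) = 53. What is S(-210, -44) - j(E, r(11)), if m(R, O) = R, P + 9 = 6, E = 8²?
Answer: -152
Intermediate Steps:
r(q) = q² + 8*q
E = 64
P = -3 (P = -9 + 6 = -3)
j(C, T) = -4 + T
S(-210, -44) - j(E, r(11)) = 53 - (-4 + 11*(8 + 11)) = 53 - (-4 + 11*19) = 53 - (-4 + 209) = 53 - 1*205 = 53 - 205 = -152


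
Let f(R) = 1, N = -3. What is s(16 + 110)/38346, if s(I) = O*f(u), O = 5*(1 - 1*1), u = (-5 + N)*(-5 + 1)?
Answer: 0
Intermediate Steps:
u = 32 (u = (-5 - 3)*(-5 + 1) = -8*(-4) = 32)
O = 0 (O = 5*(1 - 1) = 5*0 = 0)
s(I) = 0 (s(I) = 0*1 = 0)
s(16 + 110)/38346 = 0/38346 = 0*(1/38346) = 0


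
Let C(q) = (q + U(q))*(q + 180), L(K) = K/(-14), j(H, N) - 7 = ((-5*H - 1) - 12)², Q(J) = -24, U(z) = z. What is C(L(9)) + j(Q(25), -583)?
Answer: 1100089/98 ≈ 11225.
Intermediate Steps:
j(H, N) = 7 + (-13 - 5*H)² (j(H, N) = 7 + ((-5*H - 1) - 12)² = 7 + ((-1 - 5*H) - 12)² = 7 + (-13 - 5*H)²)
L(K) = -K/14 (L(K) = K*(-1/14) = -K/14)
C(q) = 2*q*(180 + q) (C(q) = (q + q)*(q + 180) = (2*q)*(180 + q) = 2*q*(180 + q))
C(L(9)) + j(Q(25), -583) = 2*(-1/14*9)*(180 - 1/14*9) + (7 + (13 + 5*(-24))²) = 2*(-9/14)*(180 - 9/14) + (7 + (13 - 120)²) = 2*(-9/14)*(2511/14) + (7 + (-107)²) = -22599/98 + (7 + 11449) = -22599/98 + 11456 = 1100089/98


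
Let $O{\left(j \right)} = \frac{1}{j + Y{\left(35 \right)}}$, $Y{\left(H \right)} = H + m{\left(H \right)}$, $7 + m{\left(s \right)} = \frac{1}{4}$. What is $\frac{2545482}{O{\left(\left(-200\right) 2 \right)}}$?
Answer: $- \frac{1892565867}{2} \approx -9.4628 \cdot 10^{8}$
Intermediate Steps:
$m{\left(s \right)} = - \frac{27}{4}$ ($m{\left(s \right)} = -7 + \frac{1}{4} = - \frac{27}{4}$)
$Y{\left(H \right)} = - \frac{27}{4} + H$ ($Y{\left(H \right)} = H - \frac{27}{4} = - \frac{27}{4} + H$)
$O{\left(j \right)} = \frac{1}{\frac{113}{4} + j}$ ($O{\left(j \right)} = \frac{1}{j + \left(- \frac{27}{4} + 35\right)} = \frac{1}{j + \frac{113}{4}} = \frac{1}{\frac{113}{4} + j}$)
$\frac{2545482}{O{\left(\left(-200\right) 2 \right)}} = \frac{2545482}{4 \frac{1}{113 + 4 \left(\left(-200\right) 2\right)}} = \frac{2545482}{4 \frac{1}{113 + 4 \left(-400\right)}} = \frac{2545482}{4 \frac{1}{113 - 1600}} = \frac{2545482}{4 \frac{1}{-1487}} = \frac{2545482}{4 \left(- \frac{1}{1487}\right)} = \frac{2545482}{- \frac{4}{1487}} = 2545482 \left(- \frac{1487}{4}\right) = - \frac{1892565867}{2}$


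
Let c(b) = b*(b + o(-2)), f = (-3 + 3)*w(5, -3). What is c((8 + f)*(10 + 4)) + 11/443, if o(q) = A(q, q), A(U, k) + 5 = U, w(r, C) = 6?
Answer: 5209691/443 ≈ 11760.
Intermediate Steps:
A(U, k) = -5 + U
f = 0 (f = (-3 + 3)*6 = 0*6 = 0)
o(q) = -5 + q
c(b) = b*(-7 + b) (c(b) = b*(b + (-5 - 2)) = b*(b - 7) = b*(-7 + b))
c((8 + f)*(10 + 4)) + 11/443 = ((8 + 0)*(10 + 4))*(-7 + (8 + 0)*(10 + 4)) + 11/443 = (8*14)*(-7 + 8*14) + 11*(1/443) = 112*(-7 + 112) + 11/443 = 112*105 + 11/443 = 11760 + 11/443 = 5209691/443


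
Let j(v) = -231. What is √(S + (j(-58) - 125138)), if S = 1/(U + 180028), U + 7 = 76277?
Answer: I*√8235322217556378/256298 ≈ 354.07*I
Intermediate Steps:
U = 76270 (U = -7 + 76277 = 76270)
S = 1/256298 (S = 1/(76270 + 180028) = 1/256298 ≈ 3.9017e-6)
√(S + (j(-58) - 125138)) = √(1/256298 + (-231 - 125138)) = √(1/256298 - 125369) = √(-32131823961/256298) = I*√8235322217556378/256298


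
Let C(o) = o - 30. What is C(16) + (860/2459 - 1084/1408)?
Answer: -12481621/865568 ≈ -14.420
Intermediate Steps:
C(o) = -30 + o
C(16) + (860/2459 - 1084/1408) = (-30 + 16) + (860/2459 - 1084/1408) = -14 + (860*(1/2459) - 1084*1/1408) = -14 + (860/2459 - 271/352) = -14 - 363669/865568 = -12481621/865568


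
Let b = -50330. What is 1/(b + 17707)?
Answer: -1/32623 ≈ -3.0653e-5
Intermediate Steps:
1/(b + 17707) = 1/(-50330 + 17707) = 1/(-32623) = -1/32623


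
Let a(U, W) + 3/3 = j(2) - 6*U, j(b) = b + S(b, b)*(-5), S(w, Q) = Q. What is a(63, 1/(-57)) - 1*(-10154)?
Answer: 9767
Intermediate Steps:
j(b) = -4*b (j(b) = b + b*(-5) = b - 5*b = -4*b)
a(U, W) = -9 - 6*U (a(U, W) = -1 + (-4*2 - 6*U) = -1 + (-8 - 6*U) = -9 - 6*U)
a(63, 1/(-57)) - 1*(-10154) = (-9 - 6*63) - 1*(-10154) = (-9 - 378) + 10154 = -387 + 10154 = 9767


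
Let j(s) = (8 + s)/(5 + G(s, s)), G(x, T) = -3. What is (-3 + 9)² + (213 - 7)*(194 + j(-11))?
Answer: 39691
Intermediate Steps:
j(s) = 4 + s/2 (j(s) = (8 + s)/(5 - 3) = (8 + s)/2 = (8 + s)*(½) = 4 + s/2)
(-3 + 9)² + (213 - 7)*(194 + j(-11)) = (-3 + 9)² + (213 - 7)*(194 + (4 + (½)*(-11))) = 6² + 206*(194 + (4 - 11/2)) = 36 + 206*(194 - 3/2) = 36 + 206*(385/2) = 36 + 39655 = 39691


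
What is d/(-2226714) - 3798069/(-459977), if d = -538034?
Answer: 621764048606/73159801827 ≈ 8.4987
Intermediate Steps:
d/(-2226714) - 3798069/(-459977) = -538034/(-2226714) - 3798069/(-459977) = -538034*(-1/2226714) - 3798069*(-1/459977) = 38431/159051 + 3798069/459977 = 621764048606/73159801827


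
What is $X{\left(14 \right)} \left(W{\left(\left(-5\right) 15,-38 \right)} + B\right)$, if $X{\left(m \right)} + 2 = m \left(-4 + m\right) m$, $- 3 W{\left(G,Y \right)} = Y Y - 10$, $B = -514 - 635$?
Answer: $-3185666$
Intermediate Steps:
$B = -1149$ ($B = -514 - 635 = -1149$)
$W{\left(G,Y \right)} = \frac{10}{3} - \frac{Y^{2}}{3}$ ($W{\left(G,Y \right)} = - \frac{Y Y - 10}{3} = - \frac{Y^{2} - 10}{3} = - \frac{-10 + Y^{2}}{3} = \frac{10}{3} - \frac{Y^{2}}{3}$)
$X{\left(m \right)} = -2 + m^{2} \left(-4 + m\right)$ ($X{\left(m \right)} = -2 + m \left(-4 + m\right) m = -2 + m^{2} \left(-4 + m\right)$)
$X{\left(14 \right)} \left(W{\left(\left(-5\right) 15,-38 \right)} + B\right) = \left(-2 + 14^{3} - 4 \cdot 14^{2}\right) \left(\left(\frac{10}{3} - \frac{\left(-38\right)^{2}}{3}\right) - 1149\right) = \left(-2 + 2744 - 784\right) \left(\left(\frac{10}{3} - \frac{1444}{3}\right) - 1149\right) = 1958 \left(-478 - 1149\right) = 1958 \left(-1627\right) = -3185666$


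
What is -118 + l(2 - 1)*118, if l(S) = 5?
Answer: 472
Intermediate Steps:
-118 + l(2 - 1)*118 = -118 + 5*118 = -118 + 590 = 472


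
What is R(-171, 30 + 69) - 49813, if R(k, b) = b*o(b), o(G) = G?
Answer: -40012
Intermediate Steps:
R(k, b) = b² (R(k, b) = b*b = b²)
R(-171, 30 + 69) - 49813 = (30 + 69)² - 49813 = 99² - 49813 = 9801 - 49813 = -40012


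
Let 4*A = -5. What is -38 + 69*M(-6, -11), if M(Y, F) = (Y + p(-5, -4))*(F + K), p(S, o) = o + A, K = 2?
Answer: 27793/4 ≈ 6948.3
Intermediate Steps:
A = -5/4 (A = (¼)*(-5) = -5/4 ≈ -1.2500)
p(S, o) = -5/4 + o (p(S, o) = o - 5/4 = -5/4 + o)
M(Y, F) = (2 + F)*(-21/4 + Y) (M(Y, F) = (Y + (-5/4 - 4))*(F + 2) = (Y - 21/4)*(2 + F) = (-21/4 + Y)*(2 + F) = (2 + F)*(-21/4 + Y))
-38 + 69*M(-6, -11) = -38 + 69*(-21/2 + 2*(-6) - 21/4*(-11) - 11*(-6)) = -38 + 69*(-21/2 - 12 + 231/4 + 66) = -38 + 69*(405/4) = -38 + 27945/4 = 27793/4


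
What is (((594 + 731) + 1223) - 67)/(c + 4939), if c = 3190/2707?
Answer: 6716067/13373063 ≈ 0.50221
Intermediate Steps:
c = 3190/2707 (c = 3190*(1/2707) = 3190/2707 ≈ 1.1784)
(((594 + 731) + 1223) - 67)/(c + 4939) = (((594 + 731) + 1223) - 67)/(3190/2707 + 4939) = ((1325 + 1223) - 67)/(13373063/2707) = (2548 - 67)*(2707/13373063) = 2481*(2707/13373063) = 6716067/13373063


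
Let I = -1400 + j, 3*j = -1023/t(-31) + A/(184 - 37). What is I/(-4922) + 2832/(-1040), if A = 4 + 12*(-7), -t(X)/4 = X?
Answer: -1375926101/564356520 ≈ -2.4380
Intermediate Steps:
t(X) = -4*X
A = -80 (A = 4 - 84 = -80)
j = -5171/1764 (j = (-1023/((-4*(-31))) - 80/(184 - 37))/3 = (-1023/124 - 80/147)/3 = (-1023*1/124 - 80*1/147)/3 = (-33/4 - 80/147)/3 = (1/3)*(-5171/588) = -5171/1764 ≈ -2.9314)
I = -2474771/1764 (I = -1400 - 5171/1764 = -2474771/1764 ≈ -1402.9)
I/(-4922) + 2832/(-1040) = -2474771/1764/(-4922) + 2832/(-1040) = -2474771/1764*(-1/4922) + 2832*(-1/1040) = 2474771/8682408 - 177/65 = -1375926101/564356520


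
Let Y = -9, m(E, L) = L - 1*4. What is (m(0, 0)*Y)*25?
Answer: 900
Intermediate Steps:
m(E, L) = -4 + L (m(E, L) = L - 4 = -4 + L)
(m(0, 0)*Y)*25 = ((-4 + 0)*(-9))*25 = -4*(-9)*25 = 36*25 = 900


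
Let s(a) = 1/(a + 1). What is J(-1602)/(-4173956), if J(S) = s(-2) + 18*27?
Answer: -485/4173956 ≈ -0.00011620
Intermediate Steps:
s(a) = 1/(1 + a)
J(S) = 485 (J(S) = 1/(1 - 2) + 18*27 = 1/(-1) + 486 = -1 + 486 = 485)
J(-1602)/(-4173956) = 485/(-4173956) = 485*(-1/4173956) = -485/4173956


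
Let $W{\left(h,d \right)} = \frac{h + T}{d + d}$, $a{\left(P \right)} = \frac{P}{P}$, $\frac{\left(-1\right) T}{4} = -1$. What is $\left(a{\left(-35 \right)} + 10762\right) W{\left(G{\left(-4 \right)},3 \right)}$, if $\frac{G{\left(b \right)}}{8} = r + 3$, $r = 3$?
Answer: $\frac{279838}{3} \approx 93279.0$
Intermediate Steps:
$T = 4$ ($T = \left(-4\right) \left(-1\right) = 4$)
$a{\left(P \right)} = 1$
$G{\left(b \right)} = 48$ ($G{\left(b \right)} = 8 \left(3 + 3\right) = 8 \cdot 6 = 48$)
$W{\left(h,d \right)} = \frac{4 + h}{2 d}$ ($W{\left(h,d \right)} = \frac{h + 4}{d + d} = \frac{4 + h}{2 d}$)
$\left(a{\left(-35 \right)} + 10762\right) W{\left(G{\left(-4 \right)},3 \right)} = \left(1 + 10762\right) \frac{4 + 48}{2 \cdot 3} = 10763 \cdot \frac{1}{2} \cdot \frac{1}{3} \cdot 52 = 10763 \cdot \frac{26}{3} = \frac{279838}{3}$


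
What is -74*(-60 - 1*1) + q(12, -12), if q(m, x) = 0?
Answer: 4514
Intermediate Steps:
-74*(-60 - 1*1) + q(12, -12) = -74*(-60 - 1*1) + 0 = -74*(-60 - 1) + 0 = -74*(-61) + 0 = 4514 + 0 = 4514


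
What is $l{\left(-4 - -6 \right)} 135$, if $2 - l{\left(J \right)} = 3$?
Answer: $-135$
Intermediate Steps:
$l{\left(J \right)} = -1$ ($l{\left(J \right)} = 2 - 3 = -1$)
$l{\left(-4 - -6 \right)} 135 = \left(-1\right) 135 = -135$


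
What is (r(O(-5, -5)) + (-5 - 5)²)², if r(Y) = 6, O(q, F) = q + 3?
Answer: 11236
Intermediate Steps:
O(q, F) = 3 + q
(r(O(-5, -5)) + (-5 - 5)²)² = (6 + (-5 - 5)²)² = (6 + (-10)²)² = (6 + 100)² = 106² = 11236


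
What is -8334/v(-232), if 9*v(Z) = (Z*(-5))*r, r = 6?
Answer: -12501/1160 ≈ -10.777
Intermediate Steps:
v(Z) = -10*Z/3 (v(Z) = ((Z*(-5))*6)/9 = (-5*Z*6)/9 = (-30*Z)/9 = -10*Z/3)
-8334/v(-232) = -8334/((-10/3*(-232))) = -8334/2320/3 = -8334*3/2320 = -12501/1160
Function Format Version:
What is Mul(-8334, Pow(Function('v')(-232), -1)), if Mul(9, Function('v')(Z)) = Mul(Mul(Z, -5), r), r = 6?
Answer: Rational(-12501, 1160) ≈ -10.777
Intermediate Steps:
Function('v')(Z) = Mul(Rational(-10, 3), Z) (Function('v')(Z) = Mul(Rational(1, 9), Mul(Mul(Z, -5), 6)) = Mul(Rational(1, 9), Mul(Mul(-5, Z), 6)) = Mul(Rational(1, 9), Mul(-30, Z)) = Mul(Rational(-10, 3), Z))
Mul(-8334, Pow(Function('v')(-232), -1)) = Mul(-8334, Pow(Mul(Rational(-10, 3), -232), -1)) = Mul(-8334, Pow(Rational(2320, 3), -1)) = Mul(-8334, Rational(3, 2320)) = Rational(-12501, 1160)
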